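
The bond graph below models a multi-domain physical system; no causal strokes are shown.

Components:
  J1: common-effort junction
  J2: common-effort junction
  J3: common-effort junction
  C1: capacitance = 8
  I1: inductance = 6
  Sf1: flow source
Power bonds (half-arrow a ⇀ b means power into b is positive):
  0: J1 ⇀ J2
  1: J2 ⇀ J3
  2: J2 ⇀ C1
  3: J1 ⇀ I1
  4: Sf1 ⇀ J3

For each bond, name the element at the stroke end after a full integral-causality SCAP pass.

β0 →J1
β1 →J3
β2 →J2
β3 →I1
β4 →Sf1

β4 stroke→Sf1  (source Sf1 imposes f)
β1 stroke→J3  (J3 needs exactly one e-in)
β2 stroke→J2  (C1 integral (e out))
β0 stroke→J1  (common-e at J2 fixed by 2)
β3 stroke→I1  (common-e at J1 fixed by 0)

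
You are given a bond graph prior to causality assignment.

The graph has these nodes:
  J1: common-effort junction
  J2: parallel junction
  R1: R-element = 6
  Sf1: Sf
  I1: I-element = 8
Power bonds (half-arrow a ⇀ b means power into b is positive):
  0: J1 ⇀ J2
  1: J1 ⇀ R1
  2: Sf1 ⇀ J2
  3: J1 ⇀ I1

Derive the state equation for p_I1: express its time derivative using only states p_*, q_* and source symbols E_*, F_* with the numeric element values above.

bond 2 |Sf1  (Sf1: flow source, stroke at near end)
bond 0 |J2  (only one effort-in slot at J2)
bond 3 |I1  (I1 outputs flow p/I1)
bond 1 |J1  (J1 needs exactly one e-in)

dp_I1/dt = 6*F_Sf1 - 3*p_I1/4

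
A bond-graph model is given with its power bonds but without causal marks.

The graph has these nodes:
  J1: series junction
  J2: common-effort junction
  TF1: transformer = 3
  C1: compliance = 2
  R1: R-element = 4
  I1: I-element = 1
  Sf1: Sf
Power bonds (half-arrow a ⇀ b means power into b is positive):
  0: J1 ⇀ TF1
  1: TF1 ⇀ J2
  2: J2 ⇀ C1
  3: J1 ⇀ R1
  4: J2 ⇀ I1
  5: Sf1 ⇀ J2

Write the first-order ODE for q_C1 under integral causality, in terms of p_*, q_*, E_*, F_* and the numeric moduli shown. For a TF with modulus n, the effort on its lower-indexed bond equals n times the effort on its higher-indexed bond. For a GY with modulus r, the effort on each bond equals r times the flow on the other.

dq_C1/dt = F_Sf1 - p_I1 - 9*q_C1/8

bond 5 stroke at Sf1  (source Sf1 imposes f)
bond 2 stroke at J2  (C1: C, integral causality)
bond 1 stroke at TF1  (J2 effort already set via bond 2)
bond 4 stroke at I1  (common-e at J2 fixed by 2)
bond 0 stroke at J1  (through TF1, causality passes straight; one stroke at TF1)
bond 3 stroke at R1  (J1: last free bond brings flow in)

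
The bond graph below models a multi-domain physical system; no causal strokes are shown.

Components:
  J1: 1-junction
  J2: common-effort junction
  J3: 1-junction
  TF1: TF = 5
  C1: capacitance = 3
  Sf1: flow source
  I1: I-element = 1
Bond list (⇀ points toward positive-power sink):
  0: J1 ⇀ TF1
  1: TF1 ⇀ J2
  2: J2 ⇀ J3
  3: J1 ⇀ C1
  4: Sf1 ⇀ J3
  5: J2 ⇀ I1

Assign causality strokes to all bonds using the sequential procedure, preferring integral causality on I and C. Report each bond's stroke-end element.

β0 →TF1
β1 →J2
β2 →J3
β3 →J1
β4 →Sf1
β5 →I1

#4 →Sf1  (Sf1 fixes flow; stroke at Sf1)
#2 →J3  (common-f at J3 fixed by 4)
#3 →J1  (C1 outputs effort q/C1)
#0 →TF1  (J1: last free bond brings flow in)
#1 →J2  (through TF1, causality passes straight; one stroke at TF1)
#5 →I1  (J2: bond 1 brought effort, rest push out)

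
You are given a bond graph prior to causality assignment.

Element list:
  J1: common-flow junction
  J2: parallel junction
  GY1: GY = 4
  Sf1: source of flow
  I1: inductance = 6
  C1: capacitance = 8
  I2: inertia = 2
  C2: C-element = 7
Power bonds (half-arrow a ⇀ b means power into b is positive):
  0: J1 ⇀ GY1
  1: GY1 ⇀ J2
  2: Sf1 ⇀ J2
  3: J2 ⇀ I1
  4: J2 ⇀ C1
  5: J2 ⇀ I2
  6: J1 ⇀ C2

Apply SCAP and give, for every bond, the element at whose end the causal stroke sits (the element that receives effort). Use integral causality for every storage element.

#2 stroke at Sf1  (Sf1: flow source, stroke at near end)
#3 stroke at I1  (I1: I, integral causality)
#4 stroke at J2  (C1 integral (e out))
#1 stroke at GY1  (common-e at J2 fixed by 4)
#5 stroke at I2  (0-jn J2 has e-setter on 4)
#0 stroke at GY1  (GY1 both-in/both-out from 1)
#6 stroke at J1  (1-jn J1 has f-setter on 0)

bond 0 stroke→GY1
bond 1 stroke→GY1
bond 2 stroke→Sf1
bond 3 stroke→I1
bond 4 stroke→J2
bond 5 stroke→I2
bond 6 stroke→J1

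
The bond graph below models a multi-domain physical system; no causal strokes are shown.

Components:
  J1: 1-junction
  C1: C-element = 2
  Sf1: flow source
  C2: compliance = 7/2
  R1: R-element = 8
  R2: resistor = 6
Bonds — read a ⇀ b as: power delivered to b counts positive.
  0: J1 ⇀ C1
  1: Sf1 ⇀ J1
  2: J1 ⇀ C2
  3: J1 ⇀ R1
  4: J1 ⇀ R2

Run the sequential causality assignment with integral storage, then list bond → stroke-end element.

bond 1 →Sf1  (Sf1: flow source, stroke at near end)
bond 0 →J1  (J1: bond 1 brought flow, rest push out)
bond 2 →J1  (1-jn J1 has f-setter on 1)
bond 3 →J1  (common-f at J1 fixed by 1)
bond 4 →J1  (common-f at J1 fixed by 1)

b0 stroke→J1
b1 stroke→Sf1
b2 stroke→J1
b3 stroke→J1
b4 stroke→J1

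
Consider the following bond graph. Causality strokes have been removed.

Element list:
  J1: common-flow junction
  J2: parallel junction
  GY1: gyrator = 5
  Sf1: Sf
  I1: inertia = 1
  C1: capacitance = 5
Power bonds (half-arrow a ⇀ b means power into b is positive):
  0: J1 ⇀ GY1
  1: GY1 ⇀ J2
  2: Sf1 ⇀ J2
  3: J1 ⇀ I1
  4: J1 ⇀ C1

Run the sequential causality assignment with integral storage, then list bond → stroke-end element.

b2 →Sf1  (source Sf1 imposes f)
b1 →J2  (J2: last free bond brings effort in)
b0 →J1  (through GY1, causality inverts; strokes same side of GY1)
b3 →I1  (I1 integral (f out))
b4 →J1  (common-f at J1 fixed by 3)

b0 stroke→J1
b1 stroke→J2
b2 stroke→Sf1
b3 stroke→I1
b4 stroke→J1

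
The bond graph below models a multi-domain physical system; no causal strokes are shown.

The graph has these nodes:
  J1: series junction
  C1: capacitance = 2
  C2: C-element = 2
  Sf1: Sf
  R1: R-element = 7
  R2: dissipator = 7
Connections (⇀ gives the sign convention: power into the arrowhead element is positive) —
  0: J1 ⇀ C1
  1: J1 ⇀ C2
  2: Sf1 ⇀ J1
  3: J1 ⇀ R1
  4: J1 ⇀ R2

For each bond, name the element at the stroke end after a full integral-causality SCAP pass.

bond 0 |J1
bond 1 |J1
bond 2 |Sf1
bond 3 |J1
bond 4 |J1

b2 stroke at Sf1  (Sf1: flow source, stroke at near end)
b0 stroke at J1  (1-jn J1 has f-setter on 2)
b1 stroke at J1  (J1 flow already set via bond 2)
b3 stroke at J1  (1-jn J1 has f-setter on 2)
b4 stroke at J1  (J1: bond 2 brought flow, rest push out)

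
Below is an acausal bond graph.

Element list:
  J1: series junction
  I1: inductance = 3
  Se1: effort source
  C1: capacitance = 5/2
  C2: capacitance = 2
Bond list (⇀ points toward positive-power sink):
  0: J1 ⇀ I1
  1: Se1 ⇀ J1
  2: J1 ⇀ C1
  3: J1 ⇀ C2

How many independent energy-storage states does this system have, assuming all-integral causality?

3  (C1, C2, I1 all integral)

β1 stroke at J1  (Se1 fixes effort; stroke away)
β0 stroke at I1  (prefer integral on I1)
β2 stroke at J1  (1-jn J1 has f-setter on 0)
β3 stroke at J1  (J1: bond 0 brought flow, rest push out)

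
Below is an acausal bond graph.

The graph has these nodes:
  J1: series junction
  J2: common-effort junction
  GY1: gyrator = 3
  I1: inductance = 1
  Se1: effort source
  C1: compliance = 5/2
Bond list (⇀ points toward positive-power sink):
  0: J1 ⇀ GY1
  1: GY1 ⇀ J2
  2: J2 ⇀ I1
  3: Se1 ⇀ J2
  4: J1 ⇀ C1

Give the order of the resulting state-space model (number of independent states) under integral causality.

β3 →J2  (Se1: effort source, stroke at far end)
β1 →GY1  (common-e at J2 fixed by 3)
β2 →I1  (J2: bond 3 brought effort, rest push out)
β0 →GY1  (GY GY1: same side as bond 1)
β4 →J1  (common-f at J1 fixed by 0)

2  (C1, I1 all integral)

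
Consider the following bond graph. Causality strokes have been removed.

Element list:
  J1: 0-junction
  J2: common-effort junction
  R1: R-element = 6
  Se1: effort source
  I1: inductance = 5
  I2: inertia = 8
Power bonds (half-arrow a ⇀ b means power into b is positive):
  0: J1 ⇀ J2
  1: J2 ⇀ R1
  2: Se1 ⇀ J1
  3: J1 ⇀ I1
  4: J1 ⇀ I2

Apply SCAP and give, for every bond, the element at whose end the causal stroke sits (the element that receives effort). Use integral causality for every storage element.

#0 |J2
#1 |R1
#2 |J1
#3 |I1
#4 |I2

b2 stroke at J1  (Se1 (Se) sets effort on bond)
b0 stroke at J2  (J1: bond 2 brought effort, rest push out)
b3 stroke at I1  (J1 effort already set via bond 2)
b4 stroke at I2  (0-jn J1 has e-setter on 2)
b1 stroke at R1  (0-jn J2 has e-setter on 0)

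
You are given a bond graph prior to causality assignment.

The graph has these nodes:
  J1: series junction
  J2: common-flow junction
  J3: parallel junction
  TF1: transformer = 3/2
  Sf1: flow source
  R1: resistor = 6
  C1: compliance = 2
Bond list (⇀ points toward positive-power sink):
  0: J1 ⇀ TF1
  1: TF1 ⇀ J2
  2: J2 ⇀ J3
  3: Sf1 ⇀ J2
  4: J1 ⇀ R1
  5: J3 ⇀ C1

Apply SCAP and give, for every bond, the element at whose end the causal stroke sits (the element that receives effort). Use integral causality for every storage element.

b0 stroke at TF1
b1 stroke at J2
b2 stroke at J2
b3 stroke at Sf1
b4 stroke at J1
b5 stroke at J3

β3 |Sf1  (Sf1 (Sf) sets flow on bond)
β1 |J2  (1-jn J2 has f-setter on 3)
β2 |J2  (common-f at J2 fixed by 3)
β5 |J3  (only one effort-in slot at J3)
β0 |TF1  (TF TF1: opposite of bond 1)
β4 |J1  (1-jn J1 has f-setter on 0)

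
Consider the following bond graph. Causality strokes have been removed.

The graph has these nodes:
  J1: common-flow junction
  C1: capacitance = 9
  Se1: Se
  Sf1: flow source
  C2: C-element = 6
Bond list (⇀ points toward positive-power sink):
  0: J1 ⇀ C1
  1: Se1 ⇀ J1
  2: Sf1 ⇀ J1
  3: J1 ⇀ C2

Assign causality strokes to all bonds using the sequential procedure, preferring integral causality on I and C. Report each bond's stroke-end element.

b0 stroke at J1
b1 stroke at J1
b2 stroke at Sf1
b3 stroke at J1

b1 stroke→J1  (Se1 fixes effort; stroke away)
b2 stroke→Sf1  (Sf1 fixes flow; stroke at Sf1)
b0 stroke→J1  (1-jn J1 has f-setter on 2)
b3 stroke→J1  (1-jn J1 has f-setter on 2)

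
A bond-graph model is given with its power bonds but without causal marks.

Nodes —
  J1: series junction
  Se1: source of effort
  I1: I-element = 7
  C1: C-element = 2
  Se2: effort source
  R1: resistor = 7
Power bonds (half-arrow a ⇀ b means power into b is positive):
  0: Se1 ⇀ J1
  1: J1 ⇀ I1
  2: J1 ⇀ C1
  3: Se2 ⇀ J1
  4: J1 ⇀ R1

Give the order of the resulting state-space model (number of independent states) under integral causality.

β0 stroke at J1  (source Se1 imposes e)
β3 stroke at J1  (source Se2 imposes e)
β1 stroke at I1  (I1 outputs flow p/I1)
β2 stroke at J1  (J1: bond 1 brought flow, rest push out)
β4 stroke at J1  (common-f at J1 fixed by 1)

2  (C1, I1 all integral)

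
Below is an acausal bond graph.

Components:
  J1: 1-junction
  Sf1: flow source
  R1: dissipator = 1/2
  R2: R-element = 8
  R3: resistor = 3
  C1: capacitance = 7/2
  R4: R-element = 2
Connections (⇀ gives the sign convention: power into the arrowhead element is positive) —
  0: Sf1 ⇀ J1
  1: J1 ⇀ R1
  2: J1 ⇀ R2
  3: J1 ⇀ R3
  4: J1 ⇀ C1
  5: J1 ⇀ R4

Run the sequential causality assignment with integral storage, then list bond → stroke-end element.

b0 stroke at Sf1
b1 stroke at J1
b2 stroke at J1
b3 stroke at J1
b4 stroke at J1
b5 stroke at J1

bond 0 stroke at Sf1  (Sf1: flow source, stroke at near end)
bond 1 stroke at J1  (J1 flow already set via bond 0)
bond 2 stroke at J1  (J1: bond 0 brought flow, rest push out)
bond 3 stroke at J1  (1-jn J1 has f-setter on 0)
bond 4 stroke at J1  (common-f at J1 fixed by 0)
bond 5 stroke at J1  (common-f at J1 fixed by 0)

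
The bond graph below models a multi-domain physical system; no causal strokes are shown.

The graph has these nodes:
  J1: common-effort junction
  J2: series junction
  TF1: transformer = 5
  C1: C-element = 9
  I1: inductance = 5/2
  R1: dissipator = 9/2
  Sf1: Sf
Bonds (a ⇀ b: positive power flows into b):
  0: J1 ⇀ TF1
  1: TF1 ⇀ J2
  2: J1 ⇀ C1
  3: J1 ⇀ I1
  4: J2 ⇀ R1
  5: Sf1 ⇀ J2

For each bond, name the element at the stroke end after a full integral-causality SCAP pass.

#0 stroke at TF1
#1 stroke at J2
#2 stroke at J1
#3 stroke at I1
#4 stroke at J2
#5 stroke at Sf1

bond 5 stroke→Sf1  (Sf1 fixes flow; stroke at Sf1)
bond 1 stroke→J2  (1-jn J2 has f-setter on 5)
bond 4 stroke→J2  (1-jn J2 has f-setter on 5)
bond 0 stroke→TF1  (through TF1, causality passes straight; one stroke at TF1)
bond 2 stroke→J1  (C1: C, integral causality)
bond 3 stroke→I1  (0-jn J1 has e-setter on 2)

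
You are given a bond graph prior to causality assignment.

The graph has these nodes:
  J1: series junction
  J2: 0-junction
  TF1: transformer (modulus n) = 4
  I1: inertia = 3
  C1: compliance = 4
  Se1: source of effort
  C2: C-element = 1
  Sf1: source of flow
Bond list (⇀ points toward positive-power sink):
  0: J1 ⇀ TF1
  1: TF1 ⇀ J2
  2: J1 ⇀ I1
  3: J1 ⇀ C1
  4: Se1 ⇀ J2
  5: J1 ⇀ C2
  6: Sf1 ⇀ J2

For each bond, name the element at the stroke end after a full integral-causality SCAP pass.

b4 →J2  (Se1 (Se) sets effort on bond)
b6 →Sf1  (Sf1: flow source, stroke at near end)
b1 →TF1  (0-jn J2 has e-setter on 4)
b0 →J1  (TF1 one-in-one-out from 1)
b2 →I1  (I1 outputs flow p/I1)
b3 →J1  (J1 flow already set via bond 2)
b5 →J1  (J1: bond 2 brought flow, rest push out)

#0 →J1
#1 →TF1
#2 →I1
#3 →J1
#4 →J2
#5 →J1
#6 →Sf1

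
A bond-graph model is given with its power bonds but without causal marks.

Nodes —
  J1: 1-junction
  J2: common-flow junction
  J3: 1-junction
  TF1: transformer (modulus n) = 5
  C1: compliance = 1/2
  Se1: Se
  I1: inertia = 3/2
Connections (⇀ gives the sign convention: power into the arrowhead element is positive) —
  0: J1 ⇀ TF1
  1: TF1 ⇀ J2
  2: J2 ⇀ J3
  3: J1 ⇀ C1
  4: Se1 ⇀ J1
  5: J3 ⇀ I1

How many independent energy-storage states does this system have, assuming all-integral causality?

2  (C1, I1 all integral)

β4 stroke→J1  (Se1 (Se) sets effort on bond)
β3 stroke→J1  (prefer integral on C1)
β0 stroke→TF1  (only one flow-in slot at J1)
β1 stroke→J2  (through TF1, causality passes straight; one stroke at TF1)
β2 stroke→J3  (closing 1-jn rule on J2)
β5 stroke→I1  (J3 needs exactly one f-in)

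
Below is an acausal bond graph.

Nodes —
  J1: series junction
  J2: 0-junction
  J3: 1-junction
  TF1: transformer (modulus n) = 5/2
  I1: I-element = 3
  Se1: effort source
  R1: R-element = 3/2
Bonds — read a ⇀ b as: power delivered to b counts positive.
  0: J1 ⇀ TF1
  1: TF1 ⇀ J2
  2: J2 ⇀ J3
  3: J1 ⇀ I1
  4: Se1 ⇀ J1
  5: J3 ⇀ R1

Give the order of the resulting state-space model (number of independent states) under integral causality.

b4 stroke at J1  (Se1 (Se) sets effort on bond)
b3 stroke at I1  (I1 outputs flow p/I1)
b0 stroke at J1  (J1: bond 3 brought flow, rest push out)
b1 stroke at TF1  (TF TF1: opposite of bond 0)
b2 stroke at J2  (closing 0-jn rule on J2)
b5 stroke at J3  (1-jn J3 has f-setter on 2)

1  (I1 all integral)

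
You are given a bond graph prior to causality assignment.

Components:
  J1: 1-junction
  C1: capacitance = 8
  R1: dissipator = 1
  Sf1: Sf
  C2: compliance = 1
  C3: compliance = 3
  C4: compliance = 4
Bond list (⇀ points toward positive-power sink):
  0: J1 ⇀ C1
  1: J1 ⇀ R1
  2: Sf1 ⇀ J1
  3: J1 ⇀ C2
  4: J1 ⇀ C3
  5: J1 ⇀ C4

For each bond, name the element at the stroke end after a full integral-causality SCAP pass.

b0 |J1
b1 |J1
b2 |Sf1
b3 |J1
b4 |J1
b5 |J1

β2 →Sf1  (Sf1 fixes flow; stroke at Sf1)
β0 →J1  (J1 flow already set via bond 2)
β1 →J1  (J1: bond 2 brought flow, rest push out)
β3 →J1  (J1: bond 2 brought flow, rest push out)
β4 →J1  (J1 flow already set via bond 2)
β5 →J1  (J1: bond 2 brought flow, rest push out)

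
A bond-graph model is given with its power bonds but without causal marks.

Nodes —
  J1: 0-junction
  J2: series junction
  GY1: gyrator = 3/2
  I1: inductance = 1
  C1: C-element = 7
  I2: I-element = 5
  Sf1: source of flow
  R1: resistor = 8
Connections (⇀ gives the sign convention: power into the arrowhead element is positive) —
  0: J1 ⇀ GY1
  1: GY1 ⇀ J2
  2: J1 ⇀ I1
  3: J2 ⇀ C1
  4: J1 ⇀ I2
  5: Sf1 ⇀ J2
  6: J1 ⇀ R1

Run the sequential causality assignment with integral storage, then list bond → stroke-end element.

bond 5 →Sf1  (Sf1 fixes flow; stroke at Sf1)
bond 1 →J2  (1-jn J2 has f-setter on 5)
bond 3 →J2  (J2 flow already set via bond 5)
bond 0 →J1  (GY GY1: same side as bond 1)
bond 2 →I1  (J1 effort already set via bond 0)
bond 4 →I2  (J1: bond 0 brought effort, rest push out)
bond 6 →R1  (J1: bond 0 brought effort, rest push out)

β0 →J1
β1 →J2
β2 →I1
β3 →J2
β4 →I2
β5 →Sf1
β6 →R1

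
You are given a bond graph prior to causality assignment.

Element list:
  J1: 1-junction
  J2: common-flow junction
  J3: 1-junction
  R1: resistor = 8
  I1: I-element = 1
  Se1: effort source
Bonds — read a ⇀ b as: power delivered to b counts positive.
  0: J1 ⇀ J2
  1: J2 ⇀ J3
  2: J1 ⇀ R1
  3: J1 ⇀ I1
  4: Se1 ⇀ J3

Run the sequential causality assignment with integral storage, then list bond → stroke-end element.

bond 4 stroke→J3  (Se1 (Se) sets effort on bond)
bond 1 stroke→J2  (only one flow-in slot at J3)
bond 0 stroke→J1  (only one flow-in slot at J2)
bond 3 stroke→I1  (prefer integral on I1)
bond 2 stroke→J1  (1-jn J1 has f-setter on 3)

#0 →J1
#1 →J2
#2 →J1
#3 →I1
#4 →J3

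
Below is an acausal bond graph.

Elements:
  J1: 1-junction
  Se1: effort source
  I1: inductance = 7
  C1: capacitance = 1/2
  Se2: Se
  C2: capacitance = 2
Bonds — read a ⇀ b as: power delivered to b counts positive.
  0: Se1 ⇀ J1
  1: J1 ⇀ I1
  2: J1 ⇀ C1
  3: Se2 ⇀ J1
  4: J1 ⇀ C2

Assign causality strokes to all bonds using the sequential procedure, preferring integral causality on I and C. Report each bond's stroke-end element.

#0 →J1
#1 →I1
#2 →J1
#3 →J1
#4 →J1

β0 stroke at J1  (Se1 fixes effort; stroke away)
β3 stroke at J1  (source Se2 imposes e)
β1 stroke at I1  (I1 integral (f out))
β2 stroke at J1  (common-f at J1 fixed by 1)
β4 stroke at J1  (common-f at J1 fixed by 1)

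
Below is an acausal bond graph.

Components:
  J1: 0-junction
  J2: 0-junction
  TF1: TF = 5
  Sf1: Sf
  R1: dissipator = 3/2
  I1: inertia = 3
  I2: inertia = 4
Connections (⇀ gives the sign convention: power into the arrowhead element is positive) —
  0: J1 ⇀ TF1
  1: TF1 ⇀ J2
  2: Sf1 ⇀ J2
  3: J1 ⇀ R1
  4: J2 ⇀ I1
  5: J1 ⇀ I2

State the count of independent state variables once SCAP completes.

2  (I1, I2 all integral)

β2 stroke at Sf1  (Sf1 (Sf) sets flow on bond)
β4 stroke at I1  (I1 outputs flow p/I1)
β1 stroke at J2  (J2 needs exactly one e-in)
β0 stroke at TF1  (TF1 one-in-one-out from 1)
β5 stroke at I2  (I2: I, integral causality)
β3 stroke at J1  (only one effort-in slot at J1)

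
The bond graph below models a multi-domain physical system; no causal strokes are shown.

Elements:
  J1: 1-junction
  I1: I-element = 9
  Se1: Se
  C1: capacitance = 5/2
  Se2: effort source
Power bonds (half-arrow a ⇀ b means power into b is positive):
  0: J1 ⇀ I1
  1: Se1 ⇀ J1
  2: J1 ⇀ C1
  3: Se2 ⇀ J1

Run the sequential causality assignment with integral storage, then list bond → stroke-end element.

β0 stroke→I1
β1 stroke→J1
β2 stroke→J1
β3 stroke→J1

b1 stroke→J1  (Se1 (Se) sets effort on bond)
b3 stroke→J1  (Se2: effort source, stroke at far end)
b0 stroke→I1  (prefer integral on I1)
b2 stroke→J1  (J1: bond 0 brought flow, rest push out)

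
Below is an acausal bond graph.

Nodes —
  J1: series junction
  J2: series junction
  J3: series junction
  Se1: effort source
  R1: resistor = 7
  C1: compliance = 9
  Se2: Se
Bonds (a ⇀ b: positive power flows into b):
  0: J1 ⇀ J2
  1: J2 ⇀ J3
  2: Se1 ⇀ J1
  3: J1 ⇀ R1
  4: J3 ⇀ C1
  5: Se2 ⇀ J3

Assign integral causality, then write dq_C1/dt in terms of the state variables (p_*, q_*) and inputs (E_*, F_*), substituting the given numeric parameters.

dq_C1/dt = E_Se1/7 + E_Se2/7 - q_C1/63

#2 →J1  (Se1 (Se) sets effort on bond)
#5 →J3  (Se2: effort source, stroke at far end)
#4 →J3  (C1 integral (e out))
#1 →J2  (only one flow-in slot at J3)
#0 →J1  (only one flow-in slot at J2)
#3 →R1  (only one flow-in slot at J1)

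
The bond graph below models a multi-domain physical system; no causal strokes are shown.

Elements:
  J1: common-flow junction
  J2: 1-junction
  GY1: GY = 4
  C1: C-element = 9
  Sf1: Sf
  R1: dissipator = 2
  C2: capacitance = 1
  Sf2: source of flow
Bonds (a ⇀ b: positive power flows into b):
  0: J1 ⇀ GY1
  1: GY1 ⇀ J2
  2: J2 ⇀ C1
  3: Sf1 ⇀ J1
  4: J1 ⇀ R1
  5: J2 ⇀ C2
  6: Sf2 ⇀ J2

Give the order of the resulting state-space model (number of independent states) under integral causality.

#3 →Sf1  (Sf1: flow source, stroke at near end)
#6 →Sf2  (Sf2 (Sf) sets flow on bond)
#0 →J1  (J1 flow already set via bond 3)
#4 →J1  (1-jn J1 has f-setter on 3)
#1 →J2  (1-jn J2 has f-setter on 6)
#2 →J2  (common-f at J2 fixed by 6)
#5 →J2  (common-f at J2 fixed by 6)

2  (C1, C2 all integral)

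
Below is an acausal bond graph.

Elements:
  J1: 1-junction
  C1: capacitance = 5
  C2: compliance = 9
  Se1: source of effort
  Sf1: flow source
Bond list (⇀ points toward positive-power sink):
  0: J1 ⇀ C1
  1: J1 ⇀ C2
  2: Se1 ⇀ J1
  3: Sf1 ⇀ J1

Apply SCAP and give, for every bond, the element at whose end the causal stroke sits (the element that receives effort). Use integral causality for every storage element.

β2 |J1  (Se1 (Se) sets effort on bond)
β3 |Sf1  (Sf1 fixes flow; stroke at Sf1)
β0 |J1  (common-f at J1 fixed by 3)
β1 |J1  (J1: bond 3 brought flow, rest push out)

bond 0 stroke→J1
bond 1 stroke→J1
bond 2 stroke→J1
bond 3 stroke→Sf1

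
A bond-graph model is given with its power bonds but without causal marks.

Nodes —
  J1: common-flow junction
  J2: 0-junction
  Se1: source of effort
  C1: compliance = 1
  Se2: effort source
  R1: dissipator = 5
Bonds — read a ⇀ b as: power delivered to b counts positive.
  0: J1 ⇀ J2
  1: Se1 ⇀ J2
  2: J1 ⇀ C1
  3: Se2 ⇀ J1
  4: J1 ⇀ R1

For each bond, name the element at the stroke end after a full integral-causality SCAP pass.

β1 |J2  (Se1: effort source, stroke at far end)
β3 |J1  (source Se2 imposes e)
β0 |J1  (J2: bond 1 brought effort, rest push out)
β2 |J1  (C1 integral (e out))
β4 |R1  (only one flow-in slot at J1)

bond 0 stroke→J1
bond 1 stroke→J2
bond 2 stroke→J1
bond 3 stroke→J1
bond 4 stroke→R1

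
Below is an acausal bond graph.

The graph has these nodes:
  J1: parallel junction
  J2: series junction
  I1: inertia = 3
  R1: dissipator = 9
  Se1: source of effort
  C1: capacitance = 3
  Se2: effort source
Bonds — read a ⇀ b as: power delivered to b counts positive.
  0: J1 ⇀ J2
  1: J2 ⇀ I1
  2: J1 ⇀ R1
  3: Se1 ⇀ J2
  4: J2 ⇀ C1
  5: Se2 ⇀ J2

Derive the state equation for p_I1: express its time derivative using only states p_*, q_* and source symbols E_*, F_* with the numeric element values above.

dp_I1/dt = E_Se1 + E_Se2 - 3*p_I1 - q_C1/3

#3 →J2  (Se1 (Se) sets effort on bond)
#5 →J2  (Se2 fixes effort; stroke away)
#1 →I1  (I1 outputs flow p/I1)
#0 →J2  (common-f at J2 fixed by 1)
#4 →J2  (J2: bond 1 brought flow, rest push out)
#2 →J1  (J1 needs exactly one e-in)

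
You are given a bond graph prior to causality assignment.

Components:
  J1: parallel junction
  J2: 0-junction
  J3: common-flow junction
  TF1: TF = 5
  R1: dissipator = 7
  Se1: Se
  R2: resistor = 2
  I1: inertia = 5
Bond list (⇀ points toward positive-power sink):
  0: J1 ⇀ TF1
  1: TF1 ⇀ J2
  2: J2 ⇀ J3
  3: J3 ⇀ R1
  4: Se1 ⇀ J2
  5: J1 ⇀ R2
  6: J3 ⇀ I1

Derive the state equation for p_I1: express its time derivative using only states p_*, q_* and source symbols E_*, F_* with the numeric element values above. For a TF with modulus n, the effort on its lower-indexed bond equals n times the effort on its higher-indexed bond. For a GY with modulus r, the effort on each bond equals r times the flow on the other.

dp_I1/dt = E_Se1 - 7*p_I1/5

b4 stroke→J2  (Se1: effort source, stroke at far end)
b1 stroke→TF1  (common-e at J2 fixed by 4)
b2 stroke→J3  (J2: bond 4 brought effort, rest push out)
b0 stroke→J1  (through TF1, causality passes straight; one stroke at TF1)
b5 stroke→R2  (0-jn J1 has e-setter on 0)
b6 stroke→I1  (prefer integral on I1)
b3 stroke→J3  (J3 flow already set via bond 6)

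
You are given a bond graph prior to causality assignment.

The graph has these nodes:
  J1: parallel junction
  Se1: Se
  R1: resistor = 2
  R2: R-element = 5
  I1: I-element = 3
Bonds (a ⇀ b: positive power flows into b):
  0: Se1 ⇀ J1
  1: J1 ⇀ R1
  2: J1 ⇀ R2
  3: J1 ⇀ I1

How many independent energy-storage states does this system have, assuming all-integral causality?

β0 stroke at J1  (source Se1 imposes e)
β1 stroke at R1  (common-e at J1 fixed by 0)
β2 stroke at R2  (J1: bond 0 brought effort, rest push out)
β3 stroke at I1  (0-jn J1 has e-setter on 0)

1  (I1 all integral)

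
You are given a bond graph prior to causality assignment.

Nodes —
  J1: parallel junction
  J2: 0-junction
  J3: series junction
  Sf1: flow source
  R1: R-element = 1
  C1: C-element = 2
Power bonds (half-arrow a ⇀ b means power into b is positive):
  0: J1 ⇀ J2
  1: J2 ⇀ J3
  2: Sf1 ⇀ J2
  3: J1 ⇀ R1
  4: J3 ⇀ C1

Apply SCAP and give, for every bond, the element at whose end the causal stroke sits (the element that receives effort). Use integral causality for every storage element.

bond 0 stroke→J1
bond 1 stroke→J2
bond 2 stroke→Sf1
bond 3 stroke→R1
bond 4 stroke→J3

#2 stroke at Sf1  (source Sf1 imposes f)
#4 stroke at J3  (C1 outputs effort q/C1)
#1 stroke at J2  (J3: last free bond brings flow in)
#0 stroke at J1  (J2 effort already set via bond 1)
#3 stroke at R1  (J1 effort already set via bond 0)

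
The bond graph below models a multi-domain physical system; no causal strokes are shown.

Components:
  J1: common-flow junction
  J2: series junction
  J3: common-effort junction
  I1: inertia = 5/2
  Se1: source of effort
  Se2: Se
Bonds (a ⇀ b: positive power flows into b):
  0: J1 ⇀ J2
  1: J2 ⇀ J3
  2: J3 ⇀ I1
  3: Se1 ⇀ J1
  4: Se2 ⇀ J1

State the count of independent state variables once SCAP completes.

b3 →J1  (Se1: effort source, stroke at far end)
b4 →J1  (Se2: effort source, stroke at far end)
b0 →J2  (only one flow-in slot at J1)
b1 →J3  (closing 1-jn rule on J2)
b2 →I1  (common-e at J3 fixed by 1)

1  (I1 all integral)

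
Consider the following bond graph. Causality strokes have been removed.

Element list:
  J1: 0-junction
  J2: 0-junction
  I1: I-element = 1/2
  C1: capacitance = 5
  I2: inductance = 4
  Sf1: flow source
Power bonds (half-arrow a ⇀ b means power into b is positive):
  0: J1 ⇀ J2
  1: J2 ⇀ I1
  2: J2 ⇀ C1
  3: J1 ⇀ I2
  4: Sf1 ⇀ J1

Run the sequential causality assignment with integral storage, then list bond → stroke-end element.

bond 4 |Sf1  (Sf1 fixes flow; stroke at Sf1)
bond 1 |I1  (I1 outputs flow p/I1)
bond 2 |J2  (C1 outputs effort q/C1)
bond 0 |J1  (J2 effort already set via bond 2)
bond 3 |I2  (J1: bond 0 brought effort, rest push out)

b0 stroke at J1
b1 stroke at I1
b2 stroke at J2
b3 stroke at I2
b4 stroke at Sf1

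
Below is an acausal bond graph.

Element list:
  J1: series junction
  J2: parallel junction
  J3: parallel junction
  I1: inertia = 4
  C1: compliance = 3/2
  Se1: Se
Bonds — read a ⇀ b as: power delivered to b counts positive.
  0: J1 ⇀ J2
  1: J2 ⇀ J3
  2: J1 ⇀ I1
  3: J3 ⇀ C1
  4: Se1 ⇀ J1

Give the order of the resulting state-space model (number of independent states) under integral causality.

2  (C1, I1 all integral)

b4 →J1  (source Se1 imposes e)
b2 →I1  (I1 integral (f out))
b0 →J1  (1-jn J1 has f-setter on 2)
b1 →J2  (J2: last free bond brings effort in)
b3 →J3  (J3 needs exactly one e-in)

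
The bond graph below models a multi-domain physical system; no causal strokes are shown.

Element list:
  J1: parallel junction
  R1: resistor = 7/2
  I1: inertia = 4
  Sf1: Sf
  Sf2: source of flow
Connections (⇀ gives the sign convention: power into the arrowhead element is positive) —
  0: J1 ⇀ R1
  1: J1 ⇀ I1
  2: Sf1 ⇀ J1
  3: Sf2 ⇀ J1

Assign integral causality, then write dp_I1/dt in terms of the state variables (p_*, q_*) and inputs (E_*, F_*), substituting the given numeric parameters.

bond 2 stroke at Sf1  (Sf1 fixes flow; stroke at Sf1)
bond 3 stroke at Sf2  (Sf2: flow source, stroke at near end)
bond 1 stroke at I1  (prefer integral on I1)
bond 0 stroke at J1  (J1: last free bond brings effort in)

dp_I1/dt = 7*F_Sf1/2 + 7*F_Sf2/2 - 7*p_I1/8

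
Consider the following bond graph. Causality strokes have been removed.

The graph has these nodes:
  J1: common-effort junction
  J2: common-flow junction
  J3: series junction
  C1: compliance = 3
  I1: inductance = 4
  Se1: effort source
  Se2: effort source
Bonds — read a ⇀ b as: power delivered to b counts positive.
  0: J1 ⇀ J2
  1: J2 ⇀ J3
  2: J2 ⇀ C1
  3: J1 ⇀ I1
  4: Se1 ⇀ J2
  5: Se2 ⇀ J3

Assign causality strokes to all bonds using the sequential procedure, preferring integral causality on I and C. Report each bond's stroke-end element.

bond 4 stroke→J2  (Se1: effort source, stroke at far end)
bond 5 stroke→J3  (Se2 (Se) sets effort on bond)
bond 1 stroke→J2  (closing 1-jn rule on J3)
bond 2 stroke→J2  (C1 outputs effort q/C1)
bond 0 stroke→J1  (only one flow-in slot at J2)
bond 3 stroke→I1  (common-e at J1 fixed by 0)

b0 stroke at J1
b1 stroke at J2
b2 stroke at J2
b3 stroke at I1
b4 stroke at J2
b5 stroke at J3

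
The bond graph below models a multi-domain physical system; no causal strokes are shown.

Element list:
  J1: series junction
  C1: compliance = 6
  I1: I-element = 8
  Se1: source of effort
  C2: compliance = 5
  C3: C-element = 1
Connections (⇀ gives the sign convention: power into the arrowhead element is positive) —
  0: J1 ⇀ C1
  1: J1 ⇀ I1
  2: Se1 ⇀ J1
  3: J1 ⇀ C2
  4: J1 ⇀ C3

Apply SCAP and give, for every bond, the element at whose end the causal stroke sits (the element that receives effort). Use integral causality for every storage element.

β2 stroke at J1  (Se1: effort source, stroke at far end)
β0 stroke at J1  (C1: C, integral causality)
β1 stroke at I1  (I1: I, integral causality)
β3 stroke at J1  (J1 flow already set via bond 1)
β4 stroke at J1  (common-f at J1 fixed by 1)

b0 stroke at J1
b1 stroke at I1
b2 stroke at J1
b3 stroke at J1
b4 stroke at J1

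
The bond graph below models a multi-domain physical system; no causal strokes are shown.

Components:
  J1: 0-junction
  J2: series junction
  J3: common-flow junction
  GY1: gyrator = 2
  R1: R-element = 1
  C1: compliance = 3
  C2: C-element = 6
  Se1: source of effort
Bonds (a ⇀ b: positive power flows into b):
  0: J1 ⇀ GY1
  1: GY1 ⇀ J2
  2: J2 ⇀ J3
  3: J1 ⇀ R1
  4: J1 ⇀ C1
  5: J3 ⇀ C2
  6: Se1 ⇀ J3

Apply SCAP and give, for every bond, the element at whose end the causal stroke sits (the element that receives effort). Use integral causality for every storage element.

#0 →GY1
#1 →GY1
#2 →J2
#3 →R1
#4 →J1
#5 →J3
#6 →J3

bond 6 stroke at J3  (Se1: effort source, stroke at far end)
bond 4 stroke at J1  (prefer integral on C1)
bond 0 stroke at GY1  (0-jn J1 has e-setter on 4)
bond 3 stroke at R1  (common-e at J1 fixed by 4)
bond 1 stroke at GY1  (GY1 both-in/both-out from 0)
bond 2 stroke at J2  (common-f at J2 fixed by 1)
bond 5 stroke at J3  (J3 flow already set via bond 2)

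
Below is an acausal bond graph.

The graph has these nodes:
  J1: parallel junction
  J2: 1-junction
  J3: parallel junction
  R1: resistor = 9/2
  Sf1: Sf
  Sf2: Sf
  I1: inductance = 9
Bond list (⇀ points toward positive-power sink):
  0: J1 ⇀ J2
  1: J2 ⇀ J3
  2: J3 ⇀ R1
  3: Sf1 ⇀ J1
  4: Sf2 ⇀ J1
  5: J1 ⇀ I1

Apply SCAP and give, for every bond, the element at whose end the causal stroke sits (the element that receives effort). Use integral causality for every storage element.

β0 →J1
β1 →J2
β2 →J3
β3 →Sf1
β4 →Sf2
β5 →I1

#3 stroke→Sf1  (Sf1: flow source, stroke at near end)
#4 stroke→Sf2  (Sf2: flow source, stroke at near end)
#5 stroke→I1  (I1: I, integral causality)
#0 stroke→J1  (J1 needs exactly one e-in)
#1 stroke→J2  (J2: bond 0 brought flow, rest push out)
#2 stroke→J3  (J3 needs exactly one e-in)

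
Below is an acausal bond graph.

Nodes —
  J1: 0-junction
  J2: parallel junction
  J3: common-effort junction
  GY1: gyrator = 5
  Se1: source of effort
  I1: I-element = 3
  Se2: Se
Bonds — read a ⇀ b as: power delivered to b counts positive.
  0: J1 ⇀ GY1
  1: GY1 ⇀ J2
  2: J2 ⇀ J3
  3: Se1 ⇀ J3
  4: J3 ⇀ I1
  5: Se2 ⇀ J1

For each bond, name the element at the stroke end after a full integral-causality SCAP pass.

b0 stroke at GY1
b1 stroke at GY1
b2 stroke at J2
b3 stroke at J3
b4 stroke at I1
b5 stroke at J1

bond 3 stroke→J3  (Se1: effort source, stroke at far end)
bond 5 stroke→J1  (Se2 (Se) sets effort on bond)
bond 0 stroke→GY1  (J1: bond 5 brought effort, rest push out)
bond 2 stroke→J2  (J3: bond 3 brought effort, rest push out)
bond 4 stroke→I1  (0-jn J3 has e-setter on 3)
bond 1 stroke→GY1  (GY1 both-in/both-out from 0)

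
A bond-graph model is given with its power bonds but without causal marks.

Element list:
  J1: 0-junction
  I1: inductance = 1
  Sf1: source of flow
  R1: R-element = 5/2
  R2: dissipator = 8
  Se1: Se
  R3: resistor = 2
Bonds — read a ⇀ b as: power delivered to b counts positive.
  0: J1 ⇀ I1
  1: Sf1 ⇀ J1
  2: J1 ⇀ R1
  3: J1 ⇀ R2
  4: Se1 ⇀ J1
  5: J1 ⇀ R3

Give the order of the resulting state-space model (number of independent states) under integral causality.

bond 1 |Sf1  (Sf1 (Sf) sets flow on bond)
bond 4 |J1  (Se1 fixes effort; stroke away)
bond 0 |I1  (J1: bond 4 brought effort, rest push out)
bond 2 |R1  (common-e at J1 fixed by 4)
bond 3 |R2  (J1 effort already set via bond 4)
bond 5 |R3  (common-e at J1 fixed by 4)

1  (I1 all integral)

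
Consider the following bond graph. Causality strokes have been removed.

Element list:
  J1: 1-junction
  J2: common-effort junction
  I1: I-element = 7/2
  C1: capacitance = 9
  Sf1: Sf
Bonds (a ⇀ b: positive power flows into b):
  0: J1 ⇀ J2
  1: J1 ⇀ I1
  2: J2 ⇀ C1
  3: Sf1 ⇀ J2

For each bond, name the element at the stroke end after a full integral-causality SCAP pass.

bond 3 stroke at Sf1  (Sf1 fixes flow; stroke at Sf1)
bond 1 stroke at I1  (prefer integral on I1)
bond 0 stroke at J1  (J1 flow already set via bond 1)
bond 2 stroke at J2  (J2 needs exactly one e-in)

b0 stroke at J1
b1 stroke at I1
b2 stroke at J2
b3 stroke at Sf1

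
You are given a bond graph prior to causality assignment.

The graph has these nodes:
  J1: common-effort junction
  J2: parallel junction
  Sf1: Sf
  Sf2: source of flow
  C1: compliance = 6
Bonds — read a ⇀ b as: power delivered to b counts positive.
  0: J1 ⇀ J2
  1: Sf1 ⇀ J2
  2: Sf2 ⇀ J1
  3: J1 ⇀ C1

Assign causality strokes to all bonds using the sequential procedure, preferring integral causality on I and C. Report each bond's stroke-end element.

bond 1 |Sf1  (Sf1 (Sf) sets flow on bond)
bond 2 |Sf2  (Sf2: flow source, stroke at near end)
bond 0 |J2  (J2 needs exactly one e-in)
bond 3 |J1  (J1: last free bond brings effort in)

b0 |J2
b1 |Sf1
b2 |Sf2
b3 |J1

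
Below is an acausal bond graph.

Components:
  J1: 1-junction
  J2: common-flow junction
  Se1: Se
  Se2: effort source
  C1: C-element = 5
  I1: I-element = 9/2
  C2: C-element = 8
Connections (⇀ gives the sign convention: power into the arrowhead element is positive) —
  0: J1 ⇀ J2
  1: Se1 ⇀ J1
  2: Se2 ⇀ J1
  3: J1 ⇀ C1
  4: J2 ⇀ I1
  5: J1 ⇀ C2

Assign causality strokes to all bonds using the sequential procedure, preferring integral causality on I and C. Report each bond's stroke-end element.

#1 stroke at J1  (Se1: effort source, stroke at far end)
#2 stroke at J1  (Se2 (Se) sets effort on bond)
#3 stroke at J1  (C1 outputs effort q/C1)
#4 stroke at I1  (I1: I, integral causality)
#0 stroke at J2  (1-jn J2 has f-setter on 4)
#5 stroke at J1  (J1 flow already set via bond 0)

#0 stroke→J2
#1 stroke→J1
#2 stroke→J1
#3 stroke→J1
#4 stroke→I1
#5 stroke→J1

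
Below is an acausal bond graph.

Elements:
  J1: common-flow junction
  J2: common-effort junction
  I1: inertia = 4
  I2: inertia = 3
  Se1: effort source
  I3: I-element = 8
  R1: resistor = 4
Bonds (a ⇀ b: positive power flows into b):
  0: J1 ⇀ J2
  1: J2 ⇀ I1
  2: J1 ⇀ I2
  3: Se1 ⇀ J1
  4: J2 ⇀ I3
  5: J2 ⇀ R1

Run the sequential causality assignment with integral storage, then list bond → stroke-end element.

β3 stroke→J1  (source Se1 imposes e)
β1 stroke→I1  (I1: I, integral causality)
β2 stroke→I2  (I2 integral (f out))
β0 stroke→J1  (J1 flow already set via bond 2)
β4 stroke→I3  (I3 integral (f out))
β5 stroke→J2  (J2: last free bond brings effort in)

b0 |J1
b1 |I1
b2 |I2
b3 |J1
b4 |I3
b5 |J2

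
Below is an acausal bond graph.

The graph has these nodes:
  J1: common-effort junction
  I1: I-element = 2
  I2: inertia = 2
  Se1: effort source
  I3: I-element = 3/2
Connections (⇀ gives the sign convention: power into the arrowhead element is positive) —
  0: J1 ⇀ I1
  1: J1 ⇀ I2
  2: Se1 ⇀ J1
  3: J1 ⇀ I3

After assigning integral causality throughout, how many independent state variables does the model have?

bond 2 →J1  (source Se1 imposes e)
bond 0 →I1  (0-jn J1 has e-setter on 2)
bond 1 →I2  (J1 effort already set via bond 2)
bond 3 →I3  (common-e at J1 fixed by 2)

3  (I1, I2, I3 all integral)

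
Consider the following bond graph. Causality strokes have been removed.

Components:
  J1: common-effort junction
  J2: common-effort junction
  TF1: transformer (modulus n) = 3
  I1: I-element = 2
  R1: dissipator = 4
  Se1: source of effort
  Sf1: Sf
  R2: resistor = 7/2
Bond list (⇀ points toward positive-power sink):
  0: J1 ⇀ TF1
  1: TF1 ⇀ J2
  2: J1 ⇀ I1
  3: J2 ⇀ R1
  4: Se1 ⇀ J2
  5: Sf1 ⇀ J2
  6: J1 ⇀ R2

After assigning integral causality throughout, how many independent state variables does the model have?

1  (I1 all integral)

b4 |J2  (Se1 fixes effort; stroke away)
b5 |Sf1  (source Sf1 imposes f)
b1 |TF1  (common-e at J2 fixed by 4)
b3 |R1  (J2 effort already set via bond 4)
b0 |J1  (TF1 one-in-one-out from 1)
b2 |I1  (0-jn J1 has e-setter on 0)
b6 |R2  (J1: bond 0 brought effort, rest push out)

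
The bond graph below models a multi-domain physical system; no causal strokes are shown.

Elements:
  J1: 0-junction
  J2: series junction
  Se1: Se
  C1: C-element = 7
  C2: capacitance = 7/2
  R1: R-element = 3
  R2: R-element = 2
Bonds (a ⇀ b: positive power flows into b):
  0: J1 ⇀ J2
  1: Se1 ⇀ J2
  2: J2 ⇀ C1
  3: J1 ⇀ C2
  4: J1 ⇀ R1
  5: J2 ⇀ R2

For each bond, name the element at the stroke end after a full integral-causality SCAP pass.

b1 stroke→J2  (Se1 fixes effort; stroke away)
b2 stroke→J2  (C1: C, integral causality)
b3 stroke→J1  (C2 integral (e out))
b0 stroke→J2  (J1 effort already set via bond 3)
b4 stroke→R1  (common-e at J1 fixed by 3)
b5 stroke→R2  (only one flow-in slot at J2)

#0 →J2
#1 →J2
#2 →J2
#3 →J1
#4 →R1
#5 →R2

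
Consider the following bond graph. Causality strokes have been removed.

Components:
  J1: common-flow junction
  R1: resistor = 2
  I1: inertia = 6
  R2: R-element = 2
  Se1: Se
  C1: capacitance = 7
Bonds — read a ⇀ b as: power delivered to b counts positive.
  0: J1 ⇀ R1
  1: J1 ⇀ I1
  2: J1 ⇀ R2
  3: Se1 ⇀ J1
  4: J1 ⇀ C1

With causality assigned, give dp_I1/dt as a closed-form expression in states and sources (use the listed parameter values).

#3 stroke→J1  (Se1 fixes effort; stroke away)
#1 stroke→I1  (prefer integral on I1)
#0 stroke→J1  (J1 flow already set via bond 1)
#2 stroke→J1  (J1: bond 1 brought flow, rest push out)
#4 stroke→J1  (common-f at J1 fixed by 1)

dp_I1/dt = E_Se1 - 2*p_I1/3 - q_C1/7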